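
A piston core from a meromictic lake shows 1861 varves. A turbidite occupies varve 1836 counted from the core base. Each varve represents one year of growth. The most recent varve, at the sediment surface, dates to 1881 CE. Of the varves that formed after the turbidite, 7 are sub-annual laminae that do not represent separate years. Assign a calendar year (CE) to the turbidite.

1863 CE

The turbidite sits at varve 1836 from the core base, so 1861 − 1836 = 25 varves formed after it.
Excluding 7 false varves: 25 − 7 = 18.
Counting back 18 years from 1881 CE places the turbidite in 1881 − 18 = 1863 CE.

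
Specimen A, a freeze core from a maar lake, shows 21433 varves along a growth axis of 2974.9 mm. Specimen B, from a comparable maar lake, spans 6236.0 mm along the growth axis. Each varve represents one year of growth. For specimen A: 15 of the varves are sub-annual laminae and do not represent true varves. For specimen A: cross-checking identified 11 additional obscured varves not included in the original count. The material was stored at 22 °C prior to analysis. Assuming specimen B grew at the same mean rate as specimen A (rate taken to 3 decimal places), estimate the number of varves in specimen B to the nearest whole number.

44863 varves

Specimen A: true varve count = 21433 − 15 + 11 = 21429.
A: Extension rate ≈ 2974.9 / 21429 = 0.139 mm/year.
B spans 6236.0 / 0.139 = 44863.31 years ≈ 44863 varves.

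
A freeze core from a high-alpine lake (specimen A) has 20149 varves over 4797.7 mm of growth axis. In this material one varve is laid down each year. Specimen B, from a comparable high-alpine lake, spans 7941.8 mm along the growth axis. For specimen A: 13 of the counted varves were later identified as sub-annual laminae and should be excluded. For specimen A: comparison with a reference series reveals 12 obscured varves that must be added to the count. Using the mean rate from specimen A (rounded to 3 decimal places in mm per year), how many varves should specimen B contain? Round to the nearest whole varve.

Specimen A: after corrections the count is 20149 − 13 + 12 = 20148 varves.
A: Mean rate = 4797.7 mm / 20148 years ≈ 0.238 mm/year.
B spans 7941.8 / 0.238 = 33368.91 years ≈ 33369 varves.

33369 varves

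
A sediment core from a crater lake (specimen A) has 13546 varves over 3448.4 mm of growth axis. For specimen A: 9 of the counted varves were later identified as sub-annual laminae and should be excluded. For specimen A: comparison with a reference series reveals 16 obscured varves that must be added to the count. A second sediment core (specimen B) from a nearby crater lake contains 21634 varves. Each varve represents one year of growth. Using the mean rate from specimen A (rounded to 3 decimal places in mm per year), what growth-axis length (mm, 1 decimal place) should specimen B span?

5495.0 mm

Specimen A: true varve count = 13546 − 9 + 16 = 13553.
A: 3448.4 mm over 13553 years gives 3448.4 / 13553 ≈ 0.254 mm/year.
B's length ≈ 0.254 × 21634 = 5495.0 mm.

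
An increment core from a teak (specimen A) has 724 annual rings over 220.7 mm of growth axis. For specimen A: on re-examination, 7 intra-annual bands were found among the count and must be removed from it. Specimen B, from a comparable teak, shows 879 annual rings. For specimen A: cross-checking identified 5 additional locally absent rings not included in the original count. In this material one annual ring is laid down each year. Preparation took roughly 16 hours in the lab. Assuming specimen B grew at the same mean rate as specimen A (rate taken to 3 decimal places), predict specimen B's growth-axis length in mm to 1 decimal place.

269.0 mm

Specimen A: adjusted count: 724 − 7 + 5 = 722 annual rings.
A: 220.7 mm over 722 years gives 220.7 / 722 ≈ 0.306 mm per year.
Length of B = 0.306 × 879 = 269.0 mm.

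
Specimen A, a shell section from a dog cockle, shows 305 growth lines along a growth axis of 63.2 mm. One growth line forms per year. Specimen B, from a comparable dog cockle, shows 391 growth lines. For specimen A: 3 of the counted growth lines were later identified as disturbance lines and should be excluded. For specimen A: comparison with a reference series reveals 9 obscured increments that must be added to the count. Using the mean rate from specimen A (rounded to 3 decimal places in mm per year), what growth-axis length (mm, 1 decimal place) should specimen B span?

79.4 mm

Specimen A: adjusted count: 305 − 3 + 9 = 311 growth lines.
A: Mean rate = 63.2 mm / 311 years ≈ 0.203 mm/year.
B's length ≈ 0.203 × 391 = 79.4 mm.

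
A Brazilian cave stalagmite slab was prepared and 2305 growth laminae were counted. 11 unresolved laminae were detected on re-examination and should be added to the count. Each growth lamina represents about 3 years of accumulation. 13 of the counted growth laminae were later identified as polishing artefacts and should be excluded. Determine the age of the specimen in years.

After corrections the count is 2305 − 13 + 11 = 2303 growth laminae.
2303 growth laminae at 3 years each span 2303 × 3 = 6909 years.

6909 yr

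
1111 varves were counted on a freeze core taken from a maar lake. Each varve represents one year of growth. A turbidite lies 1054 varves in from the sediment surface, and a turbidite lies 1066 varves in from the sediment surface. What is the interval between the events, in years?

12 years

The two markers are separated by 1066 − 1054 = 12 varves.
That is 12 years at one varve per year.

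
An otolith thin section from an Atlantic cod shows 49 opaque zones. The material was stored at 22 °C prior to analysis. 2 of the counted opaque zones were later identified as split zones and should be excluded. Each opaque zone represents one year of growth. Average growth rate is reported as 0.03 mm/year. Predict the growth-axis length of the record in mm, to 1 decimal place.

After corrections the count is 49 − 2 = 47 opaque zones.
Predicted length = 0.03 mm/year × 47 years = 1.4 mm.

1.4 mm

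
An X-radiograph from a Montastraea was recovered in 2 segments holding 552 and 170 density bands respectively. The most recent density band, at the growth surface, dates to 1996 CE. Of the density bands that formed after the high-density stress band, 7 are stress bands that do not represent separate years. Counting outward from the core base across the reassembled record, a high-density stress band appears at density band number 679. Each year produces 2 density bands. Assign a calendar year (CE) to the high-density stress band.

Total density bands = 552 + 170 = 722.
The high-density stress band sits at density band 679 from the core base, so 722 − 679 = 43 density bands formed after it.
Removing the 7 false density bands leaves 43 − 7 = 36 true density bands beyond the high-density stress band.
36 density bands at 2 per year is 36 / 2 = 18 years.
The density band at the growth surface is 1996 CE, so the high-density stress band dates to 1996 − 18 = 1978 CE.

1978 CE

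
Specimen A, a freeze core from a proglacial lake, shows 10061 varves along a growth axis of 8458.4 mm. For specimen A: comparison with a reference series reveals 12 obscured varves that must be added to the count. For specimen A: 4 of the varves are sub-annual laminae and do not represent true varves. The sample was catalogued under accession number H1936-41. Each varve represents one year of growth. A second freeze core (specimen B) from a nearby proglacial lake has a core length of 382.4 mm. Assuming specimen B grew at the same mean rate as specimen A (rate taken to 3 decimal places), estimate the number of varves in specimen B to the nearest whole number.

Specimen A: adjusted count: 10061 − 4 + 12 = 10069 varves.
A: Mean rate = 8458.4 mm / 10069 years ≈ 0.840 mm/yr.
B spans 382.4 / 0.840 = 455.24 years ≈ 455 varves.

455 varves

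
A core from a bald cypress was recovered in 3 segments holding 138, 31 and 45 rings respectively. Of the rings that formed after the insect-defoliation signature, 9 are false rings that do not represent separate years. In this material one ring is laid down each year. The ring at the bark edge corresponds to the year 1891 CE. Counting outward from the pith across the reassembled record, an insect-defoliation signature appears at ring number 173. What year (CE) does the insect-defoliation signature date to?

Total rings = 138 + 31 + 45 = 214.
Between ring 173 and the bark edge there are 214 − 173 = 41 rings.
41 − 9 false = 32 true rings after the insect-defoliation signature.
1891 − 32 = 1859 CE.

1859 CE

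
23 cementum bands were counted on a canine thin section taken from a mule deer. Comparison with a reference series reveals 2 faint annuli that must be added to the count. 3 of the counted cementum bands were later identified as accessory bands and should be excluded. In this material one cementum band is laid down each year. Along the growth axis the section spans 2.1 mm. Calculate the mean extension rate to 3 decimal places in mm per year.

Adjusted count: 23 − 3 + 2 = 22 cementum bands.
2.1 mm over 22 years gives 2.1 / 22 ≈ 0.095 mm per year.

0.095 mm per year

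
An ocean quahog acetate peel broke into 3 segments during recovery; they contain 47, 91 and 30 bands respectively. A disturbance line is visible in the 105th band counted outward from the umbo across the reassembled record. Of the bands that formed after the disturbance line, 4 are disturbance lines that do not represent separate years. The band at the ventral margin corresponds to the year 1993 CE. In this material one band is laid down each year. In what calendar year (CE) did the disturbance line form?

1934 CE

Total bands = 47 + 91 + 30 = 168.
Between band 105 and the ventral margin there are 168 − 105 = 63 bands.
Excluding 4 false bands: 63 − 4 = 59.
The band at the ventral margin is 1993 CE, so the disturbance line dates to 1993 − 59 = 1934 CE.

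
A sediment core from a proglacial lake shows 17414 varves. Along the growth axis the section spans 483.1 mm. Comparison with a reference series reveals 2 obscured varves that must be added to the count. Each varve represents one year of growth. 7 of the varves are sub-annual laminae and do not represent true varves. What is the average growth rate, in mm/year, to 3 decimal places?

Adjusted count: 17414 − 7 + 2 = 17409 varves.
Extension rate ≈ 483.1 / 17409 = 0.028 mm/year.

0.028 mm/year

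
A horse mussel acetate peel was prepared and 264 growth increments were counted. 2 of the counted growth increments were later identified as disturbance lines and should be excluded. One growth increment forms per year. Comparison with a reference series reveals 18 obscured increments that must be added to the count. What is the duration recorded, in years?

280 years

After corrections the count is 264 − 2 + 18 = 280 growth increments.
With a one-to-one growth increment periodicity this is 280 years.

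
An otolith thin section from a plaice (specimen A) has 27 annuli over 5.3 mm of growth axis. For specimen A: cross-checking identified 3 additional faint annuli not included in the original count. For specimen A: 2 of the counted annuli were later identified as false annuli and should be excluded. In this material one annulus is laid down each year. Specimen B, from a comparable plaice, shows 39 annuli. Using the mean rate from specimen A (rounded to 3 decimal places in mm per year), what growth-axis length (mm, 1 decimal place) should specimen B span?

7.4 mm

Specimen A: true annulus count = 27 − 2 + 3 = 28.
A: Mean rate = 5.3 mm / 28 years ≈ 0.189 mm/yr.
B's length ≈ 0.189 × 39 = 7.4 mm.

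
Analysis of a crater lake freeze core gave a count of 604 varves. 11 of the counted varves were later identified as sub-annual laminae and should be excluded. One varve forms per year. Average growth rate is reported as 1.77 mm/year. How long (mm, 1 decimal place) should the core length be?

Correcting the raw count gives 604 − 11 = 593 true varves.
Length ≈ 1.77 × 593 = 1049.6 mm.

1049.6 mm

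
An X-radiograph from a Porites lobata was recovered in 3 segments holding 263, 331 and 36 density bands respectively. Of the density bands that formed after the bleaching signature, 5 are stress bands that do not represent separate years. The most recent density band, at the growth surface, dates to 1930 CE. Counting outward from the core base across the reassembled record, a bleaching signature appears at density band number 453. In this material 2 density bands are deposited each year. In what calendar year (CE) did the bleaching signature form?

Total density bands = 263 + 331 + 36 = 630.
630 − 453 = 177 density bands lie beyond the bleaching signature toward the growth surface.
Excluding 5 false density bands: 177 − 5 = 172.
Dividing by 2 density bands per year: 172 / 2 = 86 years.
1930 − 86 = 1844 CE.

1844 CE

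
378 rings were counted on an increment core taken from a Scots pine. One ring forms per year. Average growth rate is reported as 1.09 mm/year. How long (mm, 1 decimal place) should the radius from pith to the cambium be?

412.0 mm

The record spans 378 years at 1.09 mm per year.
Length ≈ 1.09 × 378 = 412.0 mm.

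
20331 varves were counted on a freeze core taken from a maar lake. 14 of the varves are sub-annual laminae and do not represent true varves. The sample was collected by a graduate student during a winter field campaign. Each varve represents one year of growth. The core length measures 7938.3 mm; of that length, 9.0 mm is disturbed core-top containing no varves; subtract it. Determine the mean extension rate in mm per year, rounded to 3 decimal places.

After corrections the count is 20331 − 14 = 20317 varves.
Removing the 9.0 mm offcut leaves 7938.3 − 9.0 = 7929.3 mm.
Mean rate = 7929.3 mm / 20317 years ≈ 0.390 mm per year.

0.390 mm per year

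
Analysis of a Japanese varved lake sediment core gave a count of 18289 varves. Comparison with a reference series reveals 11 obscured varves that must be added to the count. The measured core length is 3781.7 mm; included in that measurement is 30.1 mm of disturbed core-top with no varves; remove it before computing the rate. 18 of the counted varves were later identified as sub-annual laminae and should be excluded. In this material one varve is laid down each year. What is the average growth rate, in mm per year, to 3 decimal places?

0.205 mm per year

Adjusted count: 18289 − 18 + 11 = 18282 varves.
The growth record spans 3781.7 − 30.1 = 3751.6 mm.
Extension rate ≈ 3751.6 / 18282 = 0.205 mm per year.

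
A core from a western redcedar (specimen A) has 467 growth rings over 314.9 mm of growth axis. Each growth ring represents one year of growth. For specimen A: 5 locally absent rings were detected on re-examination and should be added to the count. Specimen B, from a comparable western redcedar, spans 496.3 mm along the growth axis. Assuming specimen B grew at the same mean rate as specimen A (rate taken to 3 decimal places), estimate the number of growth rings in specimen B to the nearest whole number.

Specimen A: adjusted count: 467 + 5 = 472 growth rings.
A: Mean rate = 314.9 mm / 472 years ≈ 0.667 mm per year.
B spans 496.3 / 0.667 = 744.08 years ≈ 744 growth rings.

744 growth rings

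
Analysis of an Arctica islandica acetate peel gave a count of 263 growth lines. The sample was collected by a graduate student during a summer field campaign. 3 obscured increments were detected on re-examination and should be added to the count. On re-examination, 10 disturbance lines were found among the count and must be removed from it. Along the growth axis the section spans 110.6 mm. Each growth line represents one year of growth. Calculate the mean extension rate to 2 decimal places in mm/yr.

After corrections the count is 263 − 10 + 3 = 256 growth lines.
110.6 mm over 256 years gives 110.6 / 256 ≈ 0.43 mm/yr.

0.43 mm/yr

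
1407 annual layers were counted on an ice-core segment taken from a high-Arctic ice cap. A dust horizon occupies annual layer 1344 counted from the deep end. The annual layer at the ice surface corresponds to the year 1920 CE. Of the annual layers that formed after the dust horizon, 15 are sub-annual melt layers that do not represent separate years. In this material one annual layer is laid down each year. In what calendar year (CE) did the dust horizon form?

1872 CE

The dust horizon sits at annual layer 1344 from the deep end, so 1407 − 1344 = 63 annual layers formed after it.
Removing the 15 false annual layers leaves 63 − 15 = 48 true annual layers beyond the dust horizon.
Counting back 48 years from 1920 CE places the dust horizon in 1920 − 48 = 1872 CE.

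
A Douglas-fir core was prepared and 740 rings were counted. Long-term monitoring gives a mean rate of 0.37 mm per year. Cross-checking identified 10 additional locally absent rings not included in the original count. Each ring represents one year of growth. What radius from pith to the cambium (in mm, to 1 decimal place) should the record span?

277.5 mm

After corrections the count is 740 + 10 = 750 rings.
750 years at 0.37 mm/year gives 0.37 × 750 = 277.5 mm.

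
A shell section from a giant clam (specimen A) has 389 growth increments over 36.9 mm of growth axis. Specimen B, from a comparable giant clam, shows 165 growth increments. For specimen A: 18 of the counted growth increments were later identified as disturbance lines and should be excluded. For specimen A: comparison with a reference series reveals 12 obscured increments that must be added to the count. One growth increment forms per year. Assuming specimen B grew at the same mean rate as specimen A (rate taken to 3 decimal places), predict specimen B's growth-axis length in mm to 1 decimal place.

15.8 mm

Specimen A: true growth increment count = 389 − 18 + 12 = 383.
A: 36.9 mm over 383 years gives 36.9 / 383 ≈ 0.096 mm/year.
Length of B = 0.096 × 165 = 15.8 mm.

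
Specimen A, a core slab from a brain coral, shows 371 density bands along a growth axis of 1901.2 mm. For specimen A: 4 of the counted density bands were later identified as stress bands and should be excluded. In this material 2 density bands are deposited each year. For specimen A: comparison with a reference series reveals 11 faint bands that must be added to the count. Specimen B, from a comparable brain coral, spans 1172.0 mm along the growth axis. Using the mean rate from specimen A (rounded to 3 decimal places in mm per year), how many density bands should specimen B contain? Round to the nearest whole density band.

Specimen A: after corrections the count is 371 − 4 + 11 = 378 density bands.
Specimen A: with 2 density bands per year, 378 / 2 = 189 years.
A: 1901.2 mm over 189 years gives 1901.2 / 189 ≈ 10.059 mm/yr.
B spans 1172.0 / 10.059 = 116.51 years; at 2 density bands per year that is 116.51 × 2 ≈ 233 density bands.

233 density bands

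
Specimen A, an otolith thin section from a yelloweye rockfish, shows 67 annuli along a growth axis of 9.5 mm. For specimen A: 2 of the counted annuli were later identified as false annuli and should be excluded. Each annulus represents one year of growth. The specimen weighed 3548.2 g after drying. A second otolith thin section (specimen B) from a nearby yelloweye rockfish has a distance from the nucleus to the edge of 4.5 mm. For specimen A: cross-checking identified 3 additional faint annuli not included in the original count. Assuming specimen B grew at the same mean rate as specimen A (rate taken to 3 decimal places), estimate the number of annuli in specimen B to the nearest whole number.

Specimen A: correcting the raw count gives 67 − 2 + 3 = 68 true annuli.
A: Extension rate ≈ 9.5 / 68 = 0.140 mm/year.
Specimen B: 4.5 mm / 0.140 mm per year = 32.14 years ≈ 32 annuli.

32 annuli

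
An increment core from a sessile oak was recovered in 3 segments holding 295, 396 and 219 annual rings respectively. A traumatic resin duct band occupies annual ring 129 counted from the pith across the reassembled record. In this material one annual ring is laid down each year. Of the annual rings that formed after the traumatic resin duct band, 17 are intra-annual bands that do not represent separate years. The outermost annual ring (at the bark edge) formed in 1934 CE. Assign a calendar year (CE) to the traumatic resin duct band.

Total annual rings = 295 + 396 + 219 = 910.
910 − 129 = 781 annual rings lie beyond the traumatic resin duct band toward the bark edge.
781 − 17 false = 764 true annual rings after the traumatic resin duct band.
The annual ring at the bark edge is 1934 CE, so the traumatic resin duct band dates to 1934 − 764 = 1170 CE.

1170 CE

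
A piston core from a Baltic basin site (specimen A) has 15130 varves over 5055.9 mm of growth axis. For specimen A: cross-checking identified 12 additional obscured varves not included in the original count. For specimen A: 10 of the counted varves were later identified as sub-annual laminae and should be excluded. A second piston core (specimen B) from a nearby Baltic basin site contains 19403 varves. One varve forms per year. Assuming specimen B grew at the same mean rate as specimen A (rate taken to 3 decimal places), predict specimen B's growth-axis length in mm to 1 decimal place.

6480.6 mm

Specimen A: correcting the raw count gives 15130 − 10 + 12 = 15132 true varves.
A: 5055.9 mm over 15132 years gives 5055.9 / 15132 ≈ 0.334 mm/yr.
Length of B = 0.334 × 19403 = 6480.6 mm.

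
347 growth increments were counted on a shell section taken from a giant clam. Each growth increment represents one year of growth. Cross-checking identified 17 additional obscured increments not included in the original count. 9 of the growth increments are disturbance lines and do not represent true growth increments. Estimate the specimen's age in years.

Correcting the raw count gives 347 − 9 + 17 = 355 true growth increments.
At one growth increment per year, that is 355 years.

355 years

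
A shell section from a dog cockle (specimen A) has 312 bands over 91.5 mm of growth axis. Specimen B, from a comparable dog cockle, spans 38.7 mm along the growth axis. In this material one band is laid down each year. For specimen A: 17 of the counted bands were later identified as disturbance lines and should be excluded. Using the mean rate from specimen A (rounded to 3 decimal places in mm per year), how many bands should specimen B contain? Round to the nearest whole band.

125 bands

Specimen A: correcting the raw count gives 312 − 17 = 295 true bands.
A: 91.5 mm over 295 years gives 91.5 / 295 ≈ 0.310 mm/year.
Specimen B: 38.7 mm / 0.310 mm per year = 124.84 years ≈ 125 bands.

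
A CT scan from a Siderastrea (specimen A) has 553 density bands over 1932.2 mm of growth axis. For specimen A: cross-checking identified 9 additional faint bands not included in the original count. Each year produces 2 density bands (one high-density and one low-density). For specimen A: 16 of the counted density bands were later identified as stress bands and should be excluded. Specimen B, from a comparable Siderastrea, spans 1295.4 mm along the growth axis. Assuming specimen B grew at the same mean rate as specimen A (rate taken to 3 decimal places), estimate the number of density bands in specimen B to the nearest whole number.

366 density bands

Specimen A: after corrections the count is 553 − 16 + 9 = 546 density bands.
Specimen A: with 2 density bands per year, 546 / 2 = 273 years.
A: Extension rate ≈ 1932.2 / 273 = 7.078 mm/yr.
For B, 1295.4 / 7.078 = 183.02 years; at 2 density bands per year that is 183.02 × 2 ≈ 366 density bands.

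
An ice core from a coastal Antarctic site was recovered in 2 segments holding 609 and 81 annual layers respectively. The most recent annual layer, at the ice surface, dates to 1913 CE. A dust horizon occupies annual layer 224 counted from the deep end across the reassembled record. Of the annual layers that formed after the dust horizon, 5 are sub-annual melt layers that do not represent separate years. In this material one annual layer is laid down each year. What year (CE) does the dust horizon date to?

1452 CE

Total annual layers = 609 + 81 = 690.
690 − 224 = 466 annual layers lie beyond the dust horizon toward the ice surface.
Excluding 5 false annual layers: 466 − 5 = 461.
The annual layer at the ice surface is 1913 CE, so the dust horizon dates to 1913 − 461 = 1452 CE.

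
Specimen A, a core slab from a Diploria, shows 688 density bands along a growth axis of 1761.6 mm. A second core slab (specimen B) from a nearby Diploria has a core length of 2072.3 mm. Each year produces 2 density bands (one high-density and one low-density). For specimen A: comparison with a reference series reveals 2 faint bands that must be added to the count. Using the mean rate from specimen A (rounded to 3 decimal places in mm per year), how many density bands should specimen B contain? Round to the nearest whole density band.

Specimen A: true density band count = 688 + 2 = 690.
Specimen A: with 2 density bands per year, 690 / 2 = 345 years.
A: Mean rate = 1761.6 mm / 345 years ≈ 5.106 mm/year.
Specimen B: 2072.3 mm / 5.106 mm per year = 405.86 years; at 2 density bands per year that is 405.86 × 2 ≈ 812 density bands.

812 density bands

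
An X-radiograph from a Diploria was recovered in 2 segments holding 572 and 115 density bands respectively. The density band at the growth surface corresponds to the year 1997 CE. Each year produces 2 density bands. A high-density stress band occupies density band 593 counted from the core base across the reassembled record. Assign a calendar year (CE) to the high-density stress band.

1950 CE

Total density bands = 572 + 115 = 687.
687 − 593 = 94 density bands lie beyond the high-density stress band toward the growth surface.
With 2 density bands per year, 94 / 2 = 47 years.
The density band at the growth surface is 1997 CE, so the high-density stress band dates to 1997 − 47 = 1950 CE.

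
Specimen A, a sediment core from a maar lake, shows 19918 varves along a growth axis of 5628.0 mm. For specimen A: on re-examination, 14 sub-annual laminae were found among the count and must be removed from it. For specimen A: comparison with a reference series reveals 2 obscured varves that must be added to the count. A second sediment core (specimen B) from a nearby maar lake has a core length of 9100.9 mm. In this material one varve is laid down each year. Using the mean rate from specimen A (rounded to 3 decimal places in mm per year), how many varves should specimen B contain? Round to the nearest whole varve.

32159 varves

Specimen A: true varve count = 19918 − 14 + 2 = 19906.
A: Mean rate = 5628.0 mm / 19906 years ≈ 0.283 mm per year.
For B, 9100.9 / 0.283 = 32158.66 years ≈ 32159 varves.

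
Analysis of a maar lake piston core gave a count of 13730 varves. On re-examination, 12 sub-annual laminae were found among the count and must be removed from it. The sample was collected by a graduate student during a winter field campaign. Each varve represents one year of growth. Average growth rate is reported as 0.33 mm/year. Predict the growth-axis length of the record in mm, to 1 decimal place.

Correcting the raw count gives 13730 − 12 = 13718 true varves.
Length ≈ 0.33 × 13718 = 4526.9 mm.

4526.9 mm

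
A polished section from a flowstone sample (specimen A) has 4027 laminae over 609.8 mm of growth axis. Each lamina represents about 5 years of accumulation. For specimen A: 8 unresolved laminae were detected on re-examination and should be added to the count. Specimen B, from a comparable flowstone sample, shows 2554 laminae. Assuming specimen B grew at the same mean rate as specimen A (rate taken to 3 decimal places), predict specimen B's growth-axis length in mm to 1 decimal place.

Specimen A: adjusted count: 4027 + 8 = 4035 laminae.
Specimen A: at 5 years per lamina, 4035 × 5 = 20175 years.
A: Mean rate = 609.8 mm / 20175 years ≈ 0.030 mm/year.
Specimen B: multiplying by 5 years per lamina: 2554 × 5 = 12770 years. B's length ≈ 0.030 × 12770 = 383.1 mm.

383.1 mm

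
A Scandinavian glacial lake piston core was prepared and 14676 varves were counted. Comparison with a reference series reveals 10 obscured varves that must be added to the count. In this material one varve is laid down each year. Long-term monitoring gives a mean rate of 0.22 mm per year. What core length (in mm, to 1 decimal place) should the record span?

3230.9 mm

Adjusted count: 14676 + 10 = 14686 varves.
Length ≈ 0.22 × 14686 = 3230.9 mm.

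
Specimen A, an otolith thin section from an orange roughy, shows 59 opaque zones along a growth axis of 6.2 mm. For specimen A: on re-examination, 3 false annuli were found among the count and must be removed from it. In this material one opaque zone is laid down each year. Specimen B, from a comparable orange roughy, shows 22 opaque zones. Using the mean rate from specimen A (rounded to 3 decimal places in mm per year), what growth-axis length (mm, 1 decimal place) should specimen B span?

2.4 mm

Specimen A: correcting the raw count gives 59 − 3 = 56 true opaque zones.
A: 6.2 mm over 56 years gives 6.2 / 56 ≈ 0.111 mm per year.
B's length ≈ 0.111 × 22 = 2.4 mm.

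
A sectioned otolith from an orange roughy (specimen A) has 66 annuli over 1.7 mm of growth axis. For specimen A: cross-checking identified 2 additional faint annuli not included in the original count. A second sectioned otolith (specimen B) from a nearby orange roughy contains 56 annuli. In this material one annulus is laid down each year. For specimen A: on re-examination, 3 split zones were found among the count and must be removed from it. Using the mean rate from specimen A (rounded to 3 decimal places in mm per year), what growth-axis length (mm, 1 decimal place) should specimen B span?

1.5 mm

Specimen A: after corrections the count is 66 − 3 + 2 = 65 annuli.
A: Mean rate = 1.7 mm / 65 years ≈ 0.026 mm/yr.
For B, 0.026 mm/year × 56 years = 1.5 mm.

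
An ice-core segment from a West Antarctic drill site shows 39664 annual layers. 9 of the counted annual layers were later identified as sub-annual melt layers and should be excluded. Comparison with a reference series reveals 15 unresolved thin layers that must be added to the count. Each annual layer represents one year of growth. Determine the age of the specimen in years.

39670 years

After corrections the count is 39664 − 9 + 15 = 39670 annual layers.
One annual layer per year makes the duration 39670 years.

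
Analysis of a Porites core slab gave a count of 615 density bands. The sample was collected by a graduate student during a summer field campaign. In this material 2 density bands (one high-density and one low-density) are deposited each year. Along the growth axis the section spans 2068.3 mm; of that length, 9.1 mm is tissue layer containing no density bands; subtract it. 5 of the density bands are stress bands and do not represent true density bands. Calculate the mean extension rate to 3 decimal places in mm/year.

Adjusted count: 615 − 5 = 610 density bands.
610 density bands at 2 per year is 610 / 2 = 305 years.
The growth record spans 2068.3 − 9.1 = 2059.2 mm.
2059.2 mm over 305 years gives 2059.2 / 305 ≈ 6.751 mm/year.

6.751 mm/year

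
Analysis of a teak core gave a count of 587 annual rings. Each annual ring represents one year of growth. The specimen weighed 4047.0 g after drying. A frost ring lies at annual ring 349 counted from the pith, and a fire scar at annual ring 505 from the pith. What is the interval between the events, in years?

156 years

505 − 349 = 156 annual rings lie between the two events.
That is 156 years at one annual ring per year.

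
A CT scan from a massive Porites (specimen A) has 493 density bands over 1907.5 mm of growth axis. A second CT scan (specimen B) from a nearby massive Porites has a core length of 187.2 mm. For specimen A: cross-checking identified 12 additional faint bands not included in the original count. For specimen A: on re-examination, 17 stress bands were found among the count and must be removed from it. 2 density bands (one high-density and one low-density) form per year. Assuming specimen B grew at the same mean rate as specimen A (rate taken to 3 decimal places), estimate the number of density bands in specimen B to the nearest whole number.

Specimen A: adjusted count: 493 − 17 + 12 = 488 density bands.
Specimen A: 488 density bands at 2 per year is 488 / 2 = 244 years.
A: 1907.5 mm over 244 years gives 1907.5 / 244 ≈ 7.818 mm per year.
For B, 187.2 / 7.818 = 23.94 years; at 2 density bands per year that is 23.94 × 2 ≈ 48 density bands.

48 density bands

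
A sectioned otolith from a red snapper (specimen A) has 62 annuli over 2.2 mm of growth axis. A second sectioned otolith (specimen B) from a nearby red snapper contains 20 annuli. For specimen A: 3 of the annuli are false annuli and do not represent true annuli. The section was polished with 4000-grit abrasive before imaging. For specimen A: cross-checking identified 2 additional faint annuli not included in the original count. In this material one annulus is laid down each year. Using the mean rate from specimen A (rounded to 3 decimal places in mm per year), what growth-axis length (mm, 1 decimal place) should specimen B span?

Specimen A: true annulus count = 62 − 3 + 2 = 61.
A: Extension rate ≈ 2.2 / 61 = 0.036 mm/year.
Length of B = 0.036 × 20 = 0.7 mm.

0.7 mm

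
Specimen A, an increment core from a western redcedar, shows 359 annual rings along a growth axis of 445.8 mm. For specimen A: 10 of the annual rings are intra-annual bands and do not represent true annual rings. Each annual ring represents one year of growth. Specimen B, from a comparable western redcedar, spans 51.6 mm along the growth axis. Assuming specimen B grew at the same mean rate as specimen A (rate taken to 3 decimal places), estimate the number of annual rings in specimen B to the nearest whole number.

40 annual rings

Specimen A: after corrections the count is 359 − 10 = 349 annual rings.
A: Extension rate ≈ 445.8 / 349 = 1.277 mm/year.
For B, 51.6 / 1.277 = 40.41 years ≈ 40 annual rings.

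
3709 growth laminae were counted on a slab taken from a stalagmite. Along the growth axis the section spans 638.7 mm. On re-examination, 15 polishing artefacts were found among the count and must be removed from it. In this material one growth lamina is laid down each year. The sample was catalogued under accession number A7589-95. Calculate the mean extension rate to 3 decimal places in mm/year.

0.173 mm/year

Adjusted count: 3709 − 15 = 3694 growth laminae.
638.7 mm over 3694 years gives 638.7 / 3694 ≈ 0.173 mm/year.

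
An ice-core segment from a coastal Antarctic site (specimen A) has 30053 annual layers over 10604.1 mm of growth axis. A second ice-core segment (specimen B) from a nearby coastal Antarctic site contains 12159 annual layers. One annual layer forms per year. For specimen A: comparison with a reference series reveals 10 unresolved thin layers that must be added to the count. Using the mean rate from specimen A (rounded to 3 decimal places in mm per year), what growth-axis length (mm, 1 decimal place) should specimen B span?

Specimen A: correcting the raw count gives 30053 + 10 = 30063 true annual layers.
A: Mean rate = 10604.1 mm / 30063 years ≈ 0.353 mm/yr.
For B, 0.353 mm/year × 12159 years = 4292.1 mm.

4292.1 mm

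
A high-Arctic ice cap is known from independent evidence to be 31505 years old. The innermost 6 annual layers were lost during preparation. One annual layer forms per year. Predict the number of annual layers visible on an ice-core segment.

One annual layer per year gives 31505 annual layers over 31505 years.
31505 − 6 missed = 31499 annual layers expected in the prepared section.

31499 annual layers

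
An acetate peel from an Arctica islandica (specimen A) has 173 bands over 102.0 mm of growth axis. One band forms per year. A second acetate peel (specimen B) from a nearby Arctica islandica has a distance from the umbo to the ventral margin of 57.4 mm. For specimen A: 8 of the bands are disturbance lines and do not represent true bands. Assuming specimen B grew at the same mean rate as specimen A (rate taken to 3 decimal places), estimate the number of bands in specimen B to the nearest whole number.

Specimen A: adjusted count: 173 − 8 = 165 bands.
A: Mean rate = 102.0 mm / 165 years ≈ 0.618 mm per year.
Specimen B: 57.4 mm / 0.618 mm per year = 92.88 years ≈ 93 bands.

93 bands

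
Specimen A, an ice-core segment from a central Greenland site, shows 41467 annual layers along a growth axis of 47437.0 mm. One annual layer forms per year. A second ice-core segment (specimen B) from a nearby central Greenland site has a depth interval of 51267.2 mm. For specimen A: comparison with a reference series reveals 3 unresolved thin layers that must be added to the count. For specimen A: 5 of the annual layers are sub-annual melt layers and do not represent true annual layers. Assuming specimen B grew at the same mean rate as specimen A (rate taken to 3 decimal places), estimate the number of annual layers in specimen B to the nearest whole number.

Specimen A: true annual layer count = 41467 − 5 + 3 = 41465.
A: Mean rate = 47437.0 mm / 41465 years ≈ 1.144 mm/year.
B spans 51267.2 / 1.144 = 44813.99 years ≈ 44814 annual layers.

44814 annual layers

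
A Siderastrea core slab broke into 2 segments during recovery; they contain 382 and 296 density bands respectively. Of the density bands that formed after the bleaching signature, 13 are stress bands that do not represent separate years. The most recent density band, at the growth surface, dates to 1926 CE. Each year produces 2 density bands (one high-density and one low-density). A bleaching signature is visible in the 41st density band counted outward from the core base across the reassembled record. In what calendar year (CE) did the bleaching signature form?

Total density bands = 382 + 296 = 678.
678 − 41 = 637 density bands lie beyond the bleaching signature toward the growth surface.
Removing the 13 false density bands leaves 637 − 13 = 624 true density bands beyond the bleaching signature.
Dividing by 2 density bands per year: 624 / 2 = 312 years.
Counting back 312 years from 1926 CE places the bleaching signature in 1926 − 312 = 1614 CE.

1614 CE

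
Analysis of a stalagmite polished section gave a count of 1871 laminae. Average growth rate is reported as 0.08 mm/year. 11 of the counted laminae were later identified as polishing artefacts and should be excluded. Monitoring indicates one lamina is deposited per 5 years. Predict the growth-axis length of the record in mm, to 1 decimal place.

Correcting the raw count gives 1871 − 11 = 1860 true laminae.
1860 laminae at 5 years each span 1860 × 5 = 9300 years.
9300 years at 0.08 mm/year gives 0.08 × 9300 = 744.0 mm.

744.0 mm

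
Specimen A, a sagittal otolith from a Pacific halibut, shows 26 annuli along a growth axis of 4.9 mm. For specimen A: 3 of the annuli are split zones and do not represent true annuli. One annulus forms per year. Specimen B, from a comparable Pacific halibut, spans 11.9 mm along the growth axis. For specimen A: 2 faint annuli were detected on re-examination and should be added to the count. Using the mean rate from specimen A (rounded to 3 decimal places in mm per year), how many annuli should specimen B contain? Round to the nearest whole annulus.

61 annuli

Specimen A: correcting the raw count gives 26 − 3 + 2 = 25 true annuli.
A: Mean rate = 4.9 mm / 25 years ≈ 0.196 mm/yr.
B spans 11.9 / 0.196 = 60.71 years ≈ 61 annuli.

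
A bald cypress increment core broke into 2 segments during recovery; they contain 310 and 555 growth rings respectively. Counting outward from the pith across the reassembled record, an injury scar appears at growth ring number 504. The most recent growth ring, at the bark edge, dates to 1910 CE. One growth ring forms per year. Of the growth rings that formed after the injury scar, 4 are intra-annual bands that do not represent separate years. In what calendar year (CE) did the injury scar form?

1553 CE

Total growth rings = 310 + 555 = 865.
Between growth ring 504 and the bark edge there are 865 − 504 = 361 growth rings.
Excluding 4 false growth rings: 361 − 4 = 357.
1910 − 357 = 1553 CE.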